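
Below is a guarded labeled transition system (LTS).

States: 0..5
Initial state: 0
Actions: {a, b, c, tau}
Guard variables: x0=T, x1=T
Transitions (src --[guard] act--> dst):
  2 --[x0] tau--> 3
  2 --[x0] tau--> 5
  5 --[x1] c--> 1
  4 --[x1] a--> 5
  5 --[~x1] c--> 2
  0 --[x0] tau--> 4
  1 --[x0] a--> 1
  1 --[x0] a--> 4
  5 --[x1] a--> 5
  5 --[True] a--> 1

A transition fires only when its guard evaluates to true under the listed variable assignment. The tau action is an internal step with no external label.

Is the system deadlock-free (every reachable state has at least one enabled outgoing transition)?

Answer: DEADLOCK-FREE

Trace:
Reach set: {0,1,4,5}
  0: tau→4  [deg 1]
  1: a→1  a→4  [deg 2]
  4: a→5  [deg 1]
  5: a→1  a→5  c→1  [deg 3]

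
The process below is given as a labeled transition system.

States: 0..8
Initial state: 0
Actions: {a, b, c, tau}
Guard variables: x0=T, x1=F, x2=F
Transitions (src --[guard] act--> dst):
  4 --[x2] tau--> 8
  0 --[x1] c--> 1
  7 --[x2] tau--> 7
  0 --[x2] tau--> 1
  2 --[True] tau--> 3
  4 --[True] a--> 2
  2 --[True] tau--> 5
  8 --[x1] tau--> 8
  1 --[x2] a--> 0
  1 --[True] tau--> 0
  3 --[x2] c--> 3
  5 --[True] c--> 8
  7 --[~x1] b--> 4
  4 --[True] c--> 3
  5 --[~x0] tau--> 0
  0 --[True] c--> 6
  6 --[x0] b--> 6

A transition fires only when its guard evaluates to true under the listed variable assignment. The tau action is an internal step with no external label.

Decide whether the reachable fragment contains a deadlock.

Answer: DEADLOCK-FREE

Analysis:
Reachable = {0,6}
  0: c→6  [1 out]
  6: b→6  [1 out]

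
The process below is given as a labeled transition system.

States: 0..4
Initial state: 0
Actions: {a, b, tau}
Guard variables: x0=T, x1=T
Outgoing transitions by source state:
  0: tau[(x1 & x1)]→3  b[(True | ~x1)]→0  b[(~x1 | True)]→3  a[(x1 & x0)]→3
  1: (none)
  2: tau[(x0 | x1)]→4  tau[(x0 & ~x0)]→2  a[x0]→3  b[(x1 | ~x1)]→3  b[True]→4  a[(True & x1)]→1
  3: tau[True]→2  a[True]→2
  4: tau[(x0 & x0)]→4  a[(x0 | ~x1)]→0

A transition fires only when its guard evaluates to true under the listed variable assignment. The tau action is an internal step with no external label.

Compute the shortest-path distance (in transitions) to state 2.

Answer: 2

Analysis:
Layered search for 2:
  L0 = {0}
  L1 = {3}
  L2 = {2}
first hit 2 at d=2 via a·a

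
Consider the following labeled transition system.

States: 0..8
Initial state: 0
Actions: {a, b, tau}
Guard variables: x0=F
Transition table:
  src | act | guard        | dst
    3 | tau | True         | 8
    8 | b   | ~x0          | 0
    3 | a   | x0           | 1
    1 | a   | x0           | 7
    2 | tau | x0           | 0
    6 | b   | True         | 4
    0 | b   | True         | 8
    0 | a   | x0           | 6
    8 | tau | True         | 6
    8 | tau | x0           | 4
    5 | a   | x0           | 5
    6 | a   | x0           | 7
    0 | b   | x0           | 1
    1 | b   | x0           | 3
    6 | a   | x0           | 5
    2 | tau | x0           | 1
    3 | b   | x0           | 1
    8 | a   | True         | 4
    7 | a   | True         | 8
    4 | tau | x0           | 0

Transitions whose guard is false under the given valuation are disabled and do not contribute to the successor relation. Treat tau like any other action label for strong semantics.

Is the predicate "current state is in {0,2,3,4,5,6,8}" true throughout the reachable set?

Safe = {0,2,3,4,5,6,8}
R = {0,4,6,8}
  0: ok
  4: ok
  6: ok
  8: ok

Answer: INVARIANT HOLDS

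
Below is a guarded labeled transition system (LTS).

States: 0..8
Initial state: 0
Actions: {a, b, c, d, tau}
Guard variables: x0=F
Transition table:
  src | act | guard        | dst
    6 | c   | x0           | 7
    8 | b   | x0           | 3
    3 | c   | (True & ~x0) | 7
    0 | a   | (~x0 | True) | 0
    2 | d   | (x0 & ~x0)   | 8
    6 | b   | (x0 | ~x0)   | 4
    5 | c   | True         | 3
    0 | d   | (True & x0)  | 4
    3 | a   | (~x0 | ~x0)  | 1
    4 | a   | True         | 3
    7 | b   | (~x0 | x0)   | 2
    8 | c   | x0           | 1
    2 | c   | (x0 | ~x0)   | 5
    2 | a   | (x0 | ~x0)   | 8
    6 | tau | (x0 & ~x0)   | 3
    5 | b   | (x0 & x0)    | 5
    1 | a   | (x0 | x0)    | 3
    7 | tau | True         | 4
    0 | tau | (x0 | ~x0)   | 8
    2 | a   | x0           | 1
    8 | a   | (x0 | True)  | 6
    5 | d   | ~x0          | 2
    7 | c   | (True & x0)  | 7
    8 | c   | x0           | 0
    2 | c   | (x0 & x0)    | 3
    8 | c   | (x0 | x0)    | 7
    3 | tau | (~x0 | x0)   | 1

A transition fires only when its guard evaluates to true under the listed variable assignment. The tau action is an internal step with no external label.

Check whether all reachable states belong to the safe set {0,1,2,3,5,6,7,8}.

Safe = {0,1,2,3,5,6,7,8}
R = {0,1,2,3,4,5,6,7,8}
  0: safe
  1: safe
  2: safe
  3: safe
  4: VIOLATES
  5: safe
  6: safe
  7: safe
  8: safe
reach 4 via tau·a·b — violates

Answer: INVARIANT VIOLATED at state 4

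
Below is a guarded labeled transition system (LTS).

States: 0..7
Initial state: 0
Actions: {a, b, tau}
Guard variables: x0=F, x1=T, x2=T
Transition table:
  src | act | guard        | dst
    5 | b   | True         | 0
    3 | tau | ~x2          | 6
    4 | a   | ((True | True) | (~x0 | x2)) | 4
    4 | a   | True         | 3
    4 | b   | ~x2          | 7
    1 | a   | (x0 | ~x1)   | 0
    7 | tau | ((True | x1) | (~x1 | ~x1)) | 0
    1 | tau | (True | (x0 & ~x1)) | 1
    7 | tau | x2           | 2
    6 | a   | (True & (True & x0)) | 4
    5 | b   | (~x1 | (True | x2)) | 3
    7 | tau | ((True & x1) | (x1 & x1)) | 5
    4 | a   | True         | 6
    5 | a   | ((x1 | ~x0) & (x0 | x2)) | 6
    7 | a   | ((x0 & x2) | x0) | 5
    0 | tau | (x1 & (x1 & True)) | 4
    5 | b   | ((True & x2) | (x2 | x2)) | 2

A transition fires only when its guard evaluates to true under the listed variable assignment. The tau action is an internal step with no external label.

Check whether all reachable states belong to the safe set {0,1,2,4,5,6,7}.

Inv-set: {0,1,2,4,5,6,7}
R = {0,3,4,6}
  0: ✓
  3: outside
  4: ✓
  6: ✓
reach 3 via tau·a — violates

Answer: INVARIANT VIOLATED at state 3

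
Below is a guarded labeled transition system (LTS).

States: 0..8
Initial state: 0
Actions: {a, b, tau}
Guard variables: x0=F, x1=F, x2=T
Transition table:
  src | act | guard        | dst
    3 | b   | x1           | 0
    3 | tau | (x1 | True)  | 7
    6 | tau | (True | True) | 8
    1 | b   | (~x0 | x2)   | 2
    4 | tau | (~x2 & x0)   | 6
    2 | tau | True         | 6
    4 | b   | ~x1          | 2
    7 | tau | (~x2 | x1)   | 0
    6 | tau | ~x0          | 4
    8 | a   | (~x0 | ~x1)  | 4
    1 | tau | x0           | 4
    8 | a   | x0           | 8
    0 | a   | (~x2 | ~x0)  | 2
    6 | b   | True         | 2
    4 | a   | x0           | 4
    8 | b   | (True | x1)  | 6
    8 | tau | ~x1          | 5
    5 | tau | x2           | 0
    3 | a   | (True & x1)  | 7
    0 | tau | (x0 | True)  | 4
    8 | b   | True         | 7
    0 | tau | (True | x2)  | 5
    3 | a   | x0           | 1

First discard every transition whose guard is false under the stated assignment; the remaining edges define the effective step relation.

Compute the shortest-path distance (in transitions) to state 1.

Breadth-first toward 1:
  L0 = {0}
  L1 = {2,4,5}
  L2 = {6}
  L3 = {8}
  L4 = {7}
1 never appears.

Answer: UNREACHABLE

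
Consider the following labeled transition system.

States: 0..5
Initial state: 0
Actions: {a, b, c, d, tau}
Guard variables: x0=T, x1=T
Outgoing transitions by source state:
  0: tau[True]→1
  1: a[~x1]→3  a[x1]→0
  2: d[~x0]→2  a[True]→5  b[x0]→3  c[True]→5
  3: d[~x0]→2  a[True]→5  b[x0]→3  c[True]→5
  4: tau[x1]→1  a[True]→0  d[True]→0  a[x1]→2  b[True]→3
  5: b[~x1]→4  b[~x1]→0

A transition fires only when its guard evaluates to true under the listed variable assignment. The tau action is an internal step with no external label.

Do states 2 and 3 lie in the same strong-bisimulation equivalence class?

Compute ~ classes (split until stable):
  round 0: {{0,1,2,3,4,5}}
  round 1: {{0},{1},{2,3},{4},{5}}
5 equivalence class(es) (converged in 2)
2∈{2,3}, 3∈{2,3}

Answer: BISIMILAR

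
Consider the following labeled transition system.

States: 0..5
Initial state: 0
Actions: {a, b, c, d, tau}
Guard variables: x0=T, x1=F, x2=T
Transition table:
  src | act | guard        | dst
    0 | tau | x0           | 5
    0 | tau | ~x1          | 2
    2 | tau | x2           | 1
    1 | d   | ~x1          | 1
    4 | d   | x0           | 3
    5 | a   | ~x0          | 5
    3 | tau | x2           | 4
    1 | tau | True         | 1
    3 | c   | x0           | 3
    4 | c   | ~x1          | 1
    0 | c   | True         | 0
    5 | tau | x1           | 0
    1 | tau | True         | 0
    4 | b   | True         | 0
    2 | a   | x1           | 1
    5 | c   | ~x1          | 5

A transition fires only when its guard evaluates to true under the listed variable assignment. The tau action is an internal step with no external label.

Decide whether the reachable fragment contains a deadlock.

Reachable = {0,1,2,5}
  0: c→0  tau→2  tau→5  [3 exit(s)]
  1: d→1  tau→0  tau→1  [3 exit(s)]
  2: tau→1  [1 exit(s)]
  5: c→5  [1 exit(s)]

Answer: DEADLOCK-FREE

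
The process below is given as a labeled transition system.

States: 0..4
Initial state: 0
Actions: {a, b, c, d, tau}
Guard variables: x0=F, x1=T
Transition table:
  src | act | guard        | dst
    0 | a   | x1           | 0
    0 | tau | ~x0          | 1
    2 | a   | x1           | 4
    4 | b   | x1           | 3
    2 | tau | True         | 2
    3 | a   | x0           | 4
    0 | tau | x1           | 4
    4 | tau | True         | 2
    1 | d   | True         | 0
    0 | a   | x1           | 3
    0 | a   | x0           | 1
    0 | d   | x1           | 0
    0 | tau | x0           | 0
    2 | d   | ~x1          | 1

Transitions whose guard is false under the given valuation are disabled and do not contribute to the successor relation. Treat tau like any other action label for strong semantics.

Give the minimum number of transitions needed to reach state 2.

Breadth-first toward 2:
  Layer 0: {0}
  Layer 1: {1,3,4}
  Layer 2: {2}
2 enters at depth 2; path tau·tau

Answer: 2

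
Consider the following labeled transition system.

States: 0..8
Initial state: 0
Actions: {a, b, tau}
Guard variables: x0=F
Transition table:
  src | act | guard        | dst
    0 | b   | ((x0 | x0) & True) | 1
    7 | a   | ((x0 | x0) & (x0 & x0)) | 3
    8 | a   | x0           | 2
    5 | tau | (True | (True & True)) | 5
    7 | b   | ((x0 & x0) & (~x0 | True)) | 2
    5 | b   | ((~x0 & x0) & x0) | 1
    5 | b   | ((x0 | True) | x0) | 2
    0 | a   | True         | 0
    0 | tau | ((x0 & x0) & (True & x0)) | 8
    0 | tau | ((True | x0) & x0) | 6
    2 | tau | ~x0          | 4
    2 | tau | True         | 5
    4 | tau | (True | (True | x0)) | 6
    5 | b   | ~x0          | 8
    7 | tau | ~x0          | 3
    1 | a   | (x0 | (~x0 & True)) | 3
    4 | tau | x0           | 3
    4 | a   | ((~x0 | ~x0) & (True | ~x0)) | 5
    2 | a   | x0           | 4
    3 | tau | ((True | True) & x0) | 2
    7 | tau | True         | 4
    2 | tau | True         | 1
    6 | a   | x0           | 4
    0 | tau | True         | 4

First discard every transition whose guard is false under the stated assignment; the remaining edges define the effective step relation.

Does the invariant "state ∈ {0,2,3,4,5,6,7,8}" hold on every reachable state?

Safe = {0,2,3,4,5,6,7,8}
R = {0,1,2,3,4,5,6,8}
  0: ok
  1: outside
  2: ok
  3: ok
  4: ok
  5: ok
  6: ok
  8: ok
counterexample path to 1: tau·a·b·tau

Answer: INVARIANT VIOLATED at state 1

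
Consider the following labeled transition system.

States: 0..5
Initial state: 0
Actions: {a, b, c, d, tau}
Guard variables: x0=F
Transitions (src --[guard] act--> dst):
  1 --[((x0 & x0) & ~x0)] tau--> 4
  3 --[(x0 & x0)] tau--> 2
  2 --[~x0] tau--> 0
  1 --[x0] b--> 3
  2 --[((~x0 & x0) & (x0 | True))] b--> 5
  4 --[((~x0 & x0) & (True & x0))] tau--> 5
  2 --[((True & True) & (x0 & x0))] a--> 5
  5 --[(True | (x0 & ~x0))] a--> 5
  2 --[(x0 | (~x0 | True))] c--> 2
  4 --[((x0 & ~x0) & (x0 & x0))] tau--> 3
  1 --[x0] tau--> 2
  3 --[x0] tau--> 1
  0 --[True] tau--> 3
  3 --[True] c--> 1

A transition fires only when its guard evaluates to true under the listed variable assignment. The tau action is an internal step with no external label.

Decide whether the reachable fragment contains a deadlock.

Reach set: {0,1,3}
  0: tau→3  [1 out]
  1: ∅  [no exit]
  3: c→1  [1 out]
Path to 1: tau·c

Answer: DEADLOCK at state 1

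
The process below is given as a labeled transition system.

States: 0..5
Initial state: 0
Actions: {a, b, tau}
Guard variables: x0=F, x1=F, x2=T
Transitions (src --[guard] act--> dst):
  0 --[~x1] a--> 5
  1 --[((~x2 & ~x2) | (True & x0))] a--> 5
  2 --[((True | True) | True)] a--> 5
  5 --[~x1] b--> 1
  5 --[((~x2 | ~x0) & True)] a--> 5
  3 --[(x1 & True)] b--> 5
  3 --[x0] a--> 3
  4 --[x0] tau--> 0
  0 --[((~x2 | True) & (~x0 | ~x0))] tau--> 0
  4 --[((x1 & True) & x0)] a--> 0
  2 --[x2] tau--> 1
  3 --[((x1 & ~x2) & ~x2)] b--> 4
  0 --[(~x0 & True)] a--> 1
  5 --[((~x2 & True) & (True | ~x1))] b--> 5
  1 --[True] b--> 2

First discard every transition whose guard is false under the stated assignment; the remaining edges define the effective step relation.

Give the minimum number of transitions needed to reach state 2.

Layered search for 2:
  Layer 0: {0}
  Layer 1: {1,5}
  Layer 2: {2}
2 enters at depth 2; path a·b

Answer: 2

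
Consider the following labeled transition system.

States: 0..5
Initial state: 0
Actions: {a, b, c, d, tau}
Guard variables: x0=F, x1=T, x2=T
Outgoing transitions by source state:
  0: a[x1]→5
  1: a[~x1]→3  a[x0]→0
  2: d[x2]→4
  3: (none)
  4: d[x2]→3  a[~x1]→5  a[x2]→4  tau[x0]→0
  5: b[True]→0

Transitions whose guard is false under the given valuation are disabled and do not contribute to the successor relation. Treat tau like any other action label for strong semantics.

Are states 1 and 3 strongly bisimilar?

Answer: BISIMILAR

Analysis:
Refine partition for ~:
  P[0] = {{0,1,2,3,4,5}}
  P[1] = {{0},{1,3},{2},{4},{5}}
stable after 2 split(s): 5 block(s)
[1]={1,3}  [3]={1,3}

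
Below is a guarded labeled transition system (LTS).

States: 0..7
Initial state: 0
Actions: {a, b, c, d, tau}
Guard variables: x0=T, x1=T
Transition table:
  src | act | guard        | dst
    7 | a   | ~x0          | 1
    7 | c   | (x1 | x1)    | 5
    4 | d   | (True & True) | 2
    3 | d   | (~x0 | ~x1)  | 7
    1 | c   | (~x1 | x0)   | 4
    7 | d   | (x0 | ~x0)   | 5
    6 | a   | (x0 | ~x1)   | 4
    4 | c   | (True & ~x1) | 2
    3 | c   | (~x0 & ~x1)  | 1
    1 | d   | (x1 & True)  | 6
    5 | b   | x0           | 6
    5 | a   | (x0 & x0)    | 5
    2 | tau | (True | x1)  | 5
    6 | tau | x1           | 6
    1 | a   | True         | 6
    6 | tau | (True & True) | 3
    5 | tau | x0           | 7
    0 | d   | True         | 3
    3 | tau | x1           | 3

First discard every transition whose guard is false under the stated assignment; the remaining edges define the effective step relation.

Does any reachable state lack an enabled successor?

R = {0,3}
  0: d→3  [deg 1]
  3: tau→3  [deg 1]

Answer: DEADLOCK-FREE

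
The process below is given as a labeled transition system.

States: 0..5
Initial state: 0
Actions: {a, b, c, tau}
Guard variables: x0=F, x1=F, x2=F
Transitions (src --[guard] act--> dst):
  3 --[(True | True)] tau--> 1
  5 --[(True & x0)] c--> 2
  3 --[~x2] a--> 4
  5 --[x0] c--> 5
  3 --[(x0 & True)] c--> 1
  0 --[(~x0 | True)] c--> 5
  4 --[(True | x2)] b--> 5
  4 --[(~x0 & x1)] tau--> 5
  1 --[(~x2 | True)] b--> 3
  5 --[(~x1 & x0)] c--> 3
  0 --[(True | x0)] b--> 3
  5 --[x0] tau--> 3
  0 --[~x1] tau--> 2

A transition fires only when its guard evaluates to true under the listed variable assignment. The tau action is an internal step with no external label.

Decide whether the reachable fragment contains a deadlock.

Reach set: {0,1,2,3,4,5}
  0: b→3  c→5  tau→2  [3 out]
  1: b→3  [1 out]
  2: ∅  [deadlock]
  3: a→4  tau→1  [2 out]
  4: b→5  [1 out]
  5: ∅  [deadlock]
trace reaching 2: tau

Answer: DEADLOCK at state 2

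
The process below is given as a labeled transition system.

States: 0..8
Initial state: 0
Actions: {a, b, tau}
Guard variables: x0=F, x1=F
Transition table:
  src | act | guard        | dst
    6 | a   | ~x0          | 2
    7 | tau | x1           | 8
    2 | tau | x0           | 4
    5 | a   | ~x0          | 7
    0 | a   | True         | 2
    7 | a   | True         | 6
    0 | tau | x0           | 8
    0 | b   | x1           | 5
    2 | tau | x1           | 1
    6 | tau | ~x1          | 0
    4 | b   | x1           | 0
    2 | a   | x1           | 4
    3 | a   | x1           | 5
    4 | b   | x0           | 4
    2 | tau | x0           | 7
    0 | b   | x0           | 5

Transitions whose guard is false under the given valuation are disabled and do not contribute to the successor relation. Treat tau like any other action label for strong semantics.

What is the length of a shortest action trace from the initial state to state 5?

Answer: UNREACHABLE

Working:
BFS to 5:
  depth 0: {0}
  depth 1: {2}
5 never appears.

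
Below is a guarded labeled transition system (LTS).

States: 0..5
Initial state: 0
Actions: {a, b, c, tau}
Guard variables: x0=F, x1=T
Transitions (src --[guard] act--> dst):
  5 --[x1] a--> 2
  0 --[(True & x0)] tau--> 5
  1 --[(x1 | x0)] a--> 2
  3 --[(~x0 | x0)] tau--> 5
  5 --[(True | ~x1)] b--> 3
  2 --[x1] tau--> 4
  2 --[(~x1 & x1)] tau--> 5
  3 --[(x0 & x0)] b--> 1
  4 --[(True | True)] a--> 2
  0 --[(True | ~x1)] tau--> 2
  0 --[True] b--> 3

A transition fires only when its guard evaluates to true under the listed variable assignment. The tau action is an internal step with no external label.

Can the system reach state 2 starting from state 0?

Answer: REACHABLE

Working:
After dropping false guards: 8 live edges.
L0 = {0}
L1 = {2,3}  total {0,2,3}
L2 = {4,5}  total {0,2,3,4,5}
R = {0,2,3,4,5}
Path to 2: tau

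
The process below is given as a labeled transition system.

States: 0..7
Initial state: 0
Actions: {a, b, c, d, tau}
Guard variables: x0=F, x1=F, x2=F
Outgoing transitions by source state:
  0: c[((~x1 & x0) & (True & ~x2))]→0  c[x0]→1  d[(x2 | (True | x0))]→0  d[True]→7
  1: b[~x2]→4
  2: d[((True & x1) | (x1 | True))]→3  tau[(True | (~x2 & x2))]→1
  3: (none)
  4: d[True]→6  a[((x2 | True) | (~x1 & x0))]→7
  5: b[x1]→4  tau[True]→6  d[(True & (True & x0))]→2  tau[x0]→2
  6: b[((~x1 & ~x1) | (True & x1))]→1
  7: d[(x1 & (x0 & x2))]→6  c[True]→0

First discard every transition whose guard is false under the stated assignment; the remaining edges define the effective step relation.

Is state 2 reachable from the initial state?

Answer: UNREACHABLE

Trace:
Guard filter leaves 10 enabled edge(s).
depth 0: {0}
depth 1: {7}  now seen {0,7}
Reach set: {0,7}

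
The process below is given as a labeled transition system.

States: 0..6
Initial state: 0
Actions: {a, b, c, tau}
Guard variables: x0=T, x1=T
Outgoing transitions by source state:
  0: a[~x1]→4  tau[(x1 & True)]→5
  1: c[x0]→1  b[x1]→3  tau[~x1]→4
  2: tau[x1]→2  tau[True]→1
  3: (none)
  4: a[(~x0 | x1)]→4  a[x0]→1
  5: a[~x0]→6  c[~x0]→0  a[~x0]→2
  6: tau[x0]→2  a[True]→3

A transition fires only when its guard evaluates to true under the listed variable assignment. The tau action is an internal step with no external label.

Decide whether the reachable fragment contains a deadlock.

Reach set: {0,5}
  0: tau→5  [1 exit(s)]
  5: ∅  [STUCK]
Path to 5: tau

Answer: DEADLOCK at state 5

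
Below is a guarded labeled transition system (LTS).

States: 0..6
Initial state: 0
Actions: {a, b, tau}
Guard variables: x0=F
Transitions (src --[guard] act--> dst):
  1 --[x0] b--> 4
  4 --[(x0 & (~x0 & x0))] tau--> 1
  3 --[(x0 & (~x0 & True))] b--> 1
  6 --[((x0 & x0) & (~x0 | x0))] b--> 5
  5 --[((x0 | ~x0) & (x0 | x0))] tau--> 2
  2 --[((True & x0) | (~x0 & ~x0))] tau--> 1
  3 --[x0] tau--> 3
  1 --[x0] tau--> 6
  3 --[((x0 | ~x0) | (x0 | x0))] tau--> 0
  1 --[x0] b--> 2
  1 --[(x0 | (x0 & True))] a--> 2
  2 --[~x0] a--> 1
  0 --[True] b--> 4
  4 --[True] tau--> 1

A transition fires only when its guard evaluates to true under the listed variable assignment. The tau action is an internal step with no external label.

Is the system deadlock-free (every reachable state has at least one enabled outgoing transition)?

R = {0,1,4}
  0: b→4  [deg 1]
  1: ∅  [deadlock]
  4: tau→1  [deg 1]
trace reaching 1: b·tau

Answer: DEADLOCK at state 1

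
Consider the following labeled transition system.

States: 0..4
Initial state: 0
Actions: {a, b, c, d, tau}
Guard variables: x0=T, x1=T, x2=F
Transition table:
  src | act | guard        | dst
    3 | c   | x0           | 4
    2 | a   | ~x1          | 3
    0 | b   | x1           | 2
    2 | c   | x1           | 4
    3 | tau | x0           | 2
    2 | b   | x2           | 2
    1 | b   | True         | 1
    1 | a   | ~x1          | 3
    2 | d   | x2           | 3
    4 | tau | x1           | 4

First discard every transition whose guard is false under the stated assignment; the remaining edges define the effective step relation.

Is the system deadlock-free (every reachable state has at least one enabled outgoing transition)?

R = {0,2,4}
  0: b→2  [1 exit(s)]
  2: c→4  [1 exit(s)]
  4: tau→4  [1 exit(s)]

Answer: DEADLOCK-FREE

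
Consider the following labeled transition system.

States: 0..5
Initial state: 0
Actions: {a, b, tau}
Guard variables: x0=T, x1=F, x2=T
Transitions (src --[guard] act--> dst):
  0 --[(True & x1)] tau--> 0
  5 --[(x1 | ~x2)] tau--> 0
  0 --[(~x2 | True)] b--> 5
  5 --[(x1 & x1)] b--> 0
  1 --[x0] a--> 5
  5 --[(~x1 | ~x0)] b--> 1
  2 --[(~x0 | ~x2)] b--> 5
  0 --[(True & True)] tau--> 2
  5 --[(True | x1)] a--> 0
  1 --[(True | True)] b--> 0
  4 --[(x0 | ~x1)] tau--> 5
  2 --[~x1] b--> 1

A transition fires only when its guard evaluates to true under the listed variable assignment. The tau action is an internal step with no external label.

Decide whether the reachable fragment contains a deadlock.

R = {0,1,2,5}
  0: b→5  tau→2  [deg 2]
  1: a→5  b→0  [deg 2]
  2: b→1  [deg 1]
  5: a→0  b→1  [deg 2]

Answer: DEADLOCK-FREE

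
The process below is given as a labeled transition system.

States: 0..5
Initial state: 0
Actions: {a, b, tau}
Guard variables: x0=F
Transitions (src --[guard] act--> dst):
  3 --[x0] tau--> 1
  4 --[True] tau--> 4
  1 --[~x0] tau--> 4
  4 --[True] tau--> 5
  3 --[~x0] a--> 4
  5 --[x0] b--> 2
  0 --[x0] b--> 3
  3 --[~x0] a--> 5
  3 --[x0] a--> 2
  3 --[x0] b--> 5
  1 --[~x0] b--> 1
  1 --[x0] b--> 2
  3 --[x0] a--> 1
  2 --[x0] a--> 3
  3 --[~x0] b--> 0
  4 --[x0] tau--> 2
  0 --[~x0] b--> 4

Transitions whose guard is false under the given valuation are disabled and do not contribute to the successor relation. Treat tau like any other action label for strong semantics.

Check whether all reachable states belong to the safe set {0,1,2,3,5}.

Answer: INVARIANT VIOLATED at state 4

Trace:
Safe = {0,1,2,3,5}
R = {0,4,5}
  0: ✓
  4: VIOLATES
  5: ✓
reach 4 via b — violates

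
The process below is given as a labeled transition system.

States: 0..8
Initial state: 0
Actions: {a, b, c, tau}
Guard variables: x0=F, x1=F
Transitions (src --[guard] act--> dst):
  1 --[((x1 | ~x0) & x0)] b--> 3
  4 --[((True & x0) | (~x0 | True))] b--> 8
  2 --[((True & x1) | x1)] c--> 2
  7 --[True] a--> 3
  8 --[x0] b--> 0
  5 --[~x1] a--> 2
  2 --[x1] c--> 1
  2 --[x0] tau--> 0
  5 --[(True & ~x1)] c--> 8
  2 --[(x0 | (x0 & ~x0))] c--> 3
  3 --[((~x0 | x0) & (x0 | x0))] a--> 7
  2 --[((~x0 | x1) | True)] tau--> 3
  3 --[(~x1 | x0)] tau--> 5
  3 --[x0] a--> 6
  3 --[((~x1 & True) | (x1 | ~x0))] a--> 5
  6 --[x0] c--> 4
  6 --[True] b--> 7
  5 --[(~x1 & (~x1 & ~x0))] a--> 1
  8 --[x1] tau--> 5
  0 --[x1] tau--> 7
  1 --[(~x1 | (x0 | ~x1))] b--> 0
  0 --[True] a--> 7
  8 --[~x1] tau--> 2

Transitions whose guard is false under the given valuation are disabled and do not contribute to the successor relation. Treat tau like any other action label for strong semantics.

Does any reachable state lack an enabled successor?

Answer: DEADLOCK-FREE

Analysis:
Reachable = {0,1,2,3,5,7,8}
  0: a→7  [1 out]
  1: b→0  [1 out]
  2: tau→3  [1 out]
  3: a→5  tau→5  [2 out]
  5: a→1  a→2  c→8  [3 out]
  7: a→3  [1 out]
  8: tau→2  [1 out]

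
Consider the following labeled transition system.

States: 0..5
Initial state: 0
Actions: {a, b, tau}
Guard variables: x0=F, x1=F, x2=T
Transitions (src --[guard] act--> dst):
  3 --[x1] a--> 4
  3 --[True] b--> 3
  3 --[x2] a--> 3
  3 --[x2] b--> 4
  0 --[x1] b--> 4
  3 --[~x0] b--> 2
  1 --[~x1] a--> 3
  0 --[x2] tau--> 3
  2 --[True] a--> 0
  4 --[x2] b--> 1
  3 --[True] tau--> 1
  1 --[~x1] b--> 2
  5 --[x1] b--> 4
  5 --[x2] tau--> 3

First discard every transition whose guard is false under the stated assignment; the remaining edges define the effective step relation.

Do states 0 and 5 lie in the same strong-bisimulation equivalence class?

Compute ~ classes (split until stable):
  round 0: {{0,1,2,3,4,5}}
  round 1: {{0,5},{1},{2},{3},{4}}
Fixed point at round 2; 5 class(es).
class of 0: {0,5}; class of 5: {0,5}

Answer: BISIMILAR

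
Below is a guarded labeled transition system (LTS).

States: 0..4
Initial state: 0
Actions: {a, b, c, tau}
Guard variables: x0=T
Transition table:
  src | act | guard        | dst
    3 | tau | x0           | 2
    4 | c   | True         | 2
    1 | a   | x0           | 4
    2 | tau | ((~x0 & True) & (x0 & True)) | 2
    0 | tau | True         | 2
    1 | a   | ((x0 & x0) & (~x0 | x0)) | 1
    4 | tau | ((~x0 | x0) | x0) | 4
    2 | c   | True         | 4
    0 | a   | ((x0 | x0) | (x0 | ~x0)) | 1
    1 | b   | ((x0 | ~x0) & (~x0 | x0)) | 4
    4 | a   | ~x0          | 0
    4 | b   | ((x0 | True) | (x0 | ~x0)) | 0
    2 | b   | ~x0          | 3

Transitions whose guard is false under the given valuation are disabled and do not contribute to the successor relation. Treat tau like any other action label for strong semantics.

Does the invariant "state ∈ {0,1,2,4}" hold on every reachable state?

Safe = {0,1,2,4}
R = {0,1,2,4}
  0: ok
  1: ok
  2: ok
  4: ok

Answer: INVARIANT HOLDS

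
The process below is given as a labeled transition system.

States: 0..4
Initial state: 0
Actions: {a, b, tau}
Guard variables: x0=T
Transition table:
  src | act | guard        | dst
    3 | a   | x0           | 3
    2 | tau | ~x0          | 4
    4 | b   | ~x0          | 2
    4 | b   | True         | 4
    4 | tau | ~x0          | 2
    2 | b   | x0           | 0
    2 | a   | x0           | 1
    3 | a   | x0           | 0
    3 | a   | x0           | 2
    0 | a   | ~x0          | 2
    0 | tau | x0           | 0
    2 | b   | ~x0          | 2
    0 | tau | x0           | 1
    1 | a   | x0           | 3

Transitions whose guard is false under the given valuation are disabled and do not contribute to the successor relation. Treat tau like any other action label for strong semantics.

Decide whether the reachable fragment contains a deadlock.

Answer: DEADLOCK-FREE

Working:
Reachable = {0,1,2,3}
  0: tau→0  tau→1  [2 out]
  1: a→3  [1 out]
  2: a→1  b→0  [2 out]
  3: a→0  a→2  a→3  [3 out]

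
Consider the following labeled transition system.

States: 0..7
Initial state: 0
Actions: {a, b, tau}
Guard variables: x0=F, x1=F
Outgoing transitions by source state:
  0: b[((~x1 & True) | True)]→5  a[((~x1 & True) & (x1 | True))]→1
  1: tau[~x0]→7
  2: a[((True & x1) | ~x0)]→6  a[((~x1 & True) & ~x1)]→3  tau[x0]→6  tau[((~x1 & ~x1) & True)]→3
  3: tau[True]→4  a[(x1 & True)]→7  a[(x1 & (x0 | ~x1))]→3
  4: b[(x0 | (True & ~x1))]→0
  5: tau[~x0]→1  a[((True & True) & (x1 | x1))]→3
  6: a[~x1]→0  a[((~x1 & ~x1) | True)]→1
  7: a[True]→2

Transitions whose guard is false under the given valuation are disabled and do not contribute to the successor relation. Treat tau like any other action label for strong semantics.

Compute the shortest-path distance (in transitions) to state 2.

Breadth-first toward 2:
  depth 0: {0}
  depth 1: {1,5}
  depth 2: {7}
  depth 3: {2}
2 enters at depth 3; path a·tau·a

Answer: 3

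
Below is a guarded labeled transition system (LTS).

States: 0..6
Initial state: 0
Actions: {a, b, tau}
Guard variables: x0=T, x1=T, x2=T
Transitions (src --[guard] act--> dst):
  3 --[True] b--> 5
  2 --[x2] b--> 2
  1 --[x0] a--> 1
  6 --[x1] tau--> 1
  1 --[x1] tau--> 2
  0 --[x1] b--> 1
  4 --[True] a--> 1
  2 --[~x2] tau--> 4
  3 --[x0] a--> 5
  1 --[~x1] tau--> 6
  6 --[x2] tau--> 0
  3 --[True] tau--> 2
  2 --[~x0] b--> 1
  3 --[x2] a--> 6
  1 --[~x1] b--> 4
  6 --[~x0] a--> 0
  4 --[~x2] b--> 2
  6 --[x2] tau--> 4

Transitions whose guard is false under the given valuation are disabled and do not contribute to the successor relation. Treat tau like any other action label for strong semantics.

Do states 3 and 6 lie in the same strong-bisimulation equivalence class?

Refine partition for ~:
  round 0: {{0,1,2,3,4,5,6}}
  round 1: {{0,2},{1},{3},{4},{5},{6}}
  round 2: {{0},{1},{2},{3},{4},{5},{6}}
stable after 3 split(s): 7 block(s)
[3]={3}  [6]={6}

Answer: NOT BISIMILAR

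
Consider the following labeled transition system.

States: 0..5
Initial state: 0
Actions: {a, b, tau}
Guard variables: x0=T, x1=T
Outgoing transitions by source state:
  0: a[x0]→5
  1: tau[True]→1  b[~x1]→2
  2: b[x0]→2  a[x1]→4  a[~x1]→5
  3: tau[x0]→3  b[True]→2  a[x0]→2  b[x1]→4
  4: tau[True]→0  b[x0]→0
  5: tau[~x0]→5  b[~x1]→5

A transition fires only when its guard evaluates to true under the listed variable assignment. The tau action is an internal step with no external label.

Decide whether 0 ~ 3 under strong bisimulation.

Answer: NOT BISIMILAR

Working:
Refine partition for ~:
  round 0: {{0,1,2,3,4,5}}
  round 1: {{0},{1},{2},{3},{4},{5}}
stable after 2 split(s): 6 block(s)
class of 0: {0}; class of 3: {3}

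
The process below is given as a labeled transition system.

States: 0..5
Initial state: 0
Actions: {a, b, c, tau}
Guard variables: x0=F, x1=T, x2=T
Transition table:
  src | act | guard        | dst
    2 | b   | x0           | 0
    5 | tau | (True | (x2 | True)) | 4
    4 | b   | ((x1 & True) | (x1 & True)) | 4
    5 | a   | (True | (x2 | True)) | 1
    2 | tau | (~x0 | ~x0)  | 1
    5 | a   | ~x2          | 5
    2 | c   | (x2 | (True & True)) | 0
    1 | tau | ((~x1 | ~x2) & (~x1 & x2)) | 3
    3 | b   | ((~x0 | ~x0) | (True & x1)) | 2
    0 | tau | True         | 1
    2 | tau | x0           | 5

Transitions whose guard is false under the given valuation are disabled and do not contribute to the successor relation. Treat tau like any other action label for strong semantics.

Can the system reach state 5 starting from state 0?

Answer: UNREACHABLE

Analysis:
After dropping false guards: 7 live edges.
L0 = {0}
L1 = {1}  now seen {0,1}
R = {0,1}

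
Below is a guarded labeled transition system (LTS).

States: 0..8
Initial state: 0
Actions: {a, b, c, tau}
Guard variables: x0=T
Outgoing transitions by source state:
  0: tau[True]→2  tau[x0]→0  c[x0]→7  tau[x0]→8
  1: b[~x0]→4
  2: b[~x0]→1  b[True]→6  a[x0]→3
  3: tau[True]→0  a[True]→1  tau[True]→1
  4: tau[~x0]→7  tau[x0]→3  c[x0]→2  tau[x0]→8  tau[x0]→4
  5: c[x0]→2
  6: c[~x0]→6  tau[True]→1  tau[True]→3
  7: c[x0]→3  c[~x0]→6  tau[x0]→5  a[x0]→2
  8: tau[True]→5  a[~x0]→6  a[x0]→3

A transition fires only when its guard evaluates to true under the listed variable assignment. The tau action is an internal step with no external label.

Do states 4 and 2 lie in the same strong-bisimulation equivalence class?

Answer: NOT BISIMILAR

Trace:
Refine partition for ~:
  P[0] = {{0,1,2,3,4,5,6,7,8}}
  P[1] = {{0,4},{1},{2},{3,8},{5},{6},{7}}
  P[2] = {{0},{1},{2},{3},{4},{5},{6},{7},{8}}
stable after 3 split(s): 9 block(s)
[4]={4}  [2]={2}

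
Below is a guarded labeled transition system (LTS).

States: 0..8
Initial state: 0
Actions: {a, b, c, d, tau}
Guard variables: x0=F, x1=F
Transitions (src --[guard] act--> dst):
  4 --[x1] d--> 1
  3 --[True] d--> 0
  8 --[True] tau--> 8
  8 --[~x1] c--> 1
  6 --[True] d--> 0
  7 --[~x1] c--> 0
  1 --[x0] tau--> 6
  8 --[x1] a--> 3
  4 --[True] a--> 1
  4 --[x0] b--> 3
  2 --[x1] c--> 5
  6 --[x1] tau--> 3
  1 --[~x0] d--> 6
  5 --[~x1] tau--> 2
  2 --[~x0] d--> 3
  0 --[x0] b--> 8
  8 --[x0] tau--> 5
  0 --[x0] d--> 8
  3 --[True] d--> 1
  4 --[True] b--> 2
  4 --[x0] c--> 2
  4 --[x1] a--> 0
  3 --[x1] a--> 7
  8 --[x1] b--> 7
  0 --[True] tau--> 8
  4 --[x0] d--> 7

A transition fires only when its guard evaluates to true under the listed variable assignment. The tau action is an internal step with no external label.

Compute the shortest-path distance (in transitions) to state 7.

BFS to 7:
  depth 0: {0}
  depth 1: {8}
  depth 2: {1}
  depth 3: {6}
7 never appears.

Answer: UNREACHABLE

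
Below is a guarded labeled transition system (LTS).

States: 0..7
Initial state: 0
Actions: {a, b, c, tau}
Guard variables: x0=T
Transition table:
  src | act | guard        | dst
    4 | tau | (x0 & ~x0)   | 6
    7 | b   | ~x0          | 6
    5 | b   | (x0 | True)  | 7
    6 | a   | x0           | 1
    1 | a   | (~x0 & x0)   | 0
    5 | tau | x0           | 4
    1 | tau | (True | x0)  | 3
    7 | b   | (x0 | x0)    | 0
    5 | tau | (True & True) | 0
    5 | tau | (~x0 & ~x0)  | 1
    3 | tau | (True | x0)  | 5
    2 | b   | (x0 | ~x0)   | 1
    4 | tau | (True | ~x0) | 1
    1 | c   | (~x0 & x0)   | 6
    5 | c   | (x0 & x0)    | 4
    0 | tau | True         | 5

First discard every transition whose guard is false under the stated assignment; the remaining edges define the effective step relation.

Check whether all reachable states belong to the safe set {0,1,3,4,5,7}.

Answer: INVARIANT HOLDS

Working:
Allowed set {0,1,3,4,5,7}
R = {0,1,3,4,5,7}
  0: ✓
  1: ✓
  3: ✓
  4: ✓
  5: ✓
  7: ✓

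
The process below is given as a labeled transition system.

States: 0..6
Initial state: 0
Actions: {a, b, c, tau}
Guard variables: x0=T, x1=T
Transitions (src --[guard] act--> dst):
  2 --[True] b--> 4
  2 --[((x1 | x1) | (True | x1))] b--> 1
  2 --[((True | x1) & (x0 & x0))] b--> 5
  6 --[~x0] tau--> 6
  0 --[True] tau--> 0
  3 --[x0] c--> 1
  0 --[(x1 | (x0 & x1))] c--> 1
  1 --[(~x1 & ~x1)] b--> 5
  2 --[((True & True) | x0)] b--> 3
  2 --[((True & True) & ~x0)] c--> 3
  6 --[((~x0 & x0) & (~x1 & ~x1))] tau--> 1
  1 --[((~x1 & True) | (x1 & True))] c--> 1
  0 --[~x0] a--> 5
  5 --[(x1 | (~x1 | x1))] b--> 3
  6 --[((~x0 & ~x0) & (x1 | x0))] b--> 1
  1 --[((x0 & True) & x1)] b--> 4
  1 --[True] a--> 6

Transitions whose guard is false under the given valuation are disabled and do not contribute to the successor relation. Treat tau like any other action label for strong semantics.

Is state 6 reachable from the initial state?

Answer: REACHABLE

Trace:
After dropping false guards: 11 live edges.
Layer 0: {0}
Layer 1: {1}  now seen {0,1}
Layer 2: {4,6}  now seen {0,1,4,6}
Reachable = {0,1,4,6}
Path to 6: c·a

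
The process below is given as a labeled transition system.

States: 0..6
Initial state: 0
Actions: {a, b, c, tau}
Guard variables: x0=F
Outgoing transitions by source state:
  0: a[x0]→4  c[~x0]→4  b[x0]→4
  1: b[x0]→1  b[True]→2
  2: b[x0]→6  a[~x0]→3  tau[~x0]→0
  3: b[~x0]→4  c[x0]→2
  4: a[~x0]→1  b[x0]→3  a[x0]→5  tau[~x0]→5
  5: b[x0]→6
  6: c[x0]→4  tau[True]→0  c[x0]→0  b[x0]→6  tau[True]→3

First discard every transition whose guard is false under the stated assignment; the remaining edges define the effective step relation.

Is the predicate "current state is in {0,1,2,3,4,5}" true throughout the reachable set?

Inv-set: {0,1,2,3,4,5}
Reachable = {0,1,2,3,4,5}
  0: ok
  1: ok
  2: ok
  3: ok
  4: ok
  5: ok

Answer: INVARIANT HOLDS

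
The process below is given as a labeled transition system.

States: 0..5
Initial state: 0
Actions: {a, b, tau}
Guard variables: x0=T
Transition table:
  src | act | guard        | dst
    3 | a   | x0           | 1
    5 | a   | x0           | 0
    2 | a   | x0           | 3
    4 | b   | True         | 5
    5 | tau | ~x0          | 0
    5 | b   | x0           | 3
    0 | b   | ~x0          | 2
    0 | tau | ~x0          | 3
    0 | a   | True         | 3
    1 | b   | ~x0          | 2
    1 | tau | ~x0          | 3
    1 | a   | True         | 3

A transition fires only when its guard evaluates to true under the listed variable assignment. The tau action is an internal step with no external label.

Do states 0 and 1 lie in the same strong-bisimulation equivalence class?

Answer: BISIMILAR

Trace:
Bisimulation quotient by refinement:
  π0 = {{0,1,2,3,4,5}}
  π1 = {{0,1,2,3},{4},{5}}
stable after 2 split(s): 3 block(s)
0∈{0,1,2,3}, 1∈{0,1,2,3}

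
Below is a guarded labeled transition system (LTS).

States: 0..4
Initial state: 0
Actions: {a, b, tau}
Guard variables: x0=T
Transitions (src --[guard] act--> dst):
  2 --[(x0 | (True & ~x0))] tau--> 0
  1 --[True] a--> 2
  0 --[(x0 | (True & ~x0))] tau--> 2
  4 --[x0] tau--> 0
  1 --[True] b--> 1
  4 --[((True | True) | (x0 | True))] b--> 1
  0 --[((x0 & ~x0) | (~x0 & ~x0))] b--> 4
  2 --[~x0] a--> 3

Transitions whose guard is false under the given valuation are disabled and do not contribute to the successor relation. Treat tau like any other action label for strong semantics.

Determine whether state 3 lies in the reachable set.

After dropping false guards: 6 live edges.
L0 = {0}
L1 = {2}  now seen {0,2}
Reachable = {0,2}

Answer: UNREACHABLE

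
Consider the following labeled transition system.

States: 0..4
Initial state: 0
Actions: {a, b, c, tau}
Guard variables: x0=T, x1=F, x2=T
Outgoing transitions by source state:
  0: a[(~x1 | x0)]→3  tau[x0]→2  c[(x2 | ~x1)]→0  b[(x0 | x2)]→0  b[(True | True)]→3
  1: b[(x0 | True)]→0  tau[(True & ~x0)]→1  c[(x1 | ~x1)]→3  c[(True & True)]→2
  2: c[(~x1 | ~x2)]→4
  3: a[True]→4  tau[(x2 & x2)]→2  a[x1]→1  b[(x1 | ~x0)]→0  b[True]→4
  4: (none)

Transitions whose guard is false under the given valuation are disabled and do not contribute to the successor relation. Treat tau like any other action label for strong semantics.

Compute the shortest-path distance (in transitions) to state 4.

Layered search for 4:
  L0 = {0}
  L1 = {2,3}
  L2 = {4}
first hit 4 at d=2 via a·a

Answer: 2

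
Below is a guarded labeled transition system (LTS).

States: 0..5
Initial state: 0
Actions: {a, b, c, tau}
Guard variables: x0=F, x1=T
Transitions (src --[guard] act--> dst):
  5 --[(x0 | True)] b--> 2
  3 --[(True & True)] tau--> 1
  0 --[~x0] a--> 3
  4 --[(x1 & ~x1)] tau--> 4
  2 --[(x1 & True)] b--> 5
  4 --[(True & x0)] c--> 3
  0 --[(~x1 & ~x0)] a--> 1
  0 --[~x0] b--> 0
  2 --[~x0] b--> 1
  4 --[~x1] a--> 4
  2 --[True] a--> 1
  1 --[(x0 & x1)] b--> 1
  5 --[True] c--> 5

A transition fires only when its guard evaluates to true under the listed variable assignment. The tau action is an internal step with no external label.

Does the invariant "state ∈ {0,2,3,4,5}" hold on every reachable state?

Allowed set {0,2,3,4,5}
Reachable = {0,1,3}
  0: ✓
  1: VIOLATES
  3: ✓
witness against invariant: a·tau → 1

Answer: INVARIANT VIOLATED at state 1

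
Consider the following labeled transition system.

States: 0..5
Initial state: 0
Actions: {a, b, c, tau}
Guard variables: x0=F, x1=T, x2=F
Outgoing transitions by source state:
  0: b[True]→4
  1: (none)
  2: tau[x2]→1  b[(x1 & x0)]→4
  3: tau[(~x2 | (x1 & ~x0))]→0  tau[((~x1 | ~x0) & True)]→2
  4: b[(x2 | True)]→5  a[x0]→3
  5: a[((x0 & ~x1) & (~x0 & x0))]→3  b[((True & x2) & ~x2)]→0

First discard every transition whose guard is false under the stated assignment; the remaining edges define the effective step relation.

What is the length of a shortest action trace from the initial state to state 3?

Layered search for 3:
  L0 = {0}
  L1 = {4}
  L2 = {5}
3 never appears.

Answer: UNREACHABLE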